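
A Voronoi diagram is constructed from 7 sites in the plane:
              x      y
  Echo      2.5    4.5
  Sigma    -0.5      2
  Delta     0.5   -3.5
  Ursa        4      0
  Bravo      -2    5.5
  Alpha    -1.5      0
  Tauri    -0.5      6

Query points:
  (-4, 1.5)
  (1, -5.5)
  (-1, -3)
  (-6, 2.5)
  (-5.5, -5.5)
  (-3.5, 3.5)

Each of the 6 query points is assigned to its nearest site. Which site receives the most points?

Delta

(-4, 1.5) — d² to each: Echo:51.25, Sigma:12.5, Delta:45.25, Ursa:66.25, Bravo:20, Alpha:8.5, Tauri:32.5 → nearest is Alpha
(1, -5.5) — d² to each: Echo:102.25, Sigma:58.5, Delta:4.25, Ursa:39.25, Bravo:130, Alpha:36.5, Tauri:134.5 → nearest is Delta
(-1, -3) — d² to each: Echo:68.5, Sigma:25.25, Delta:2.5, Ursa:34, Bravo:73.25, Alpha:9.25, Tauri:81.25 → nearest is Delta
(-6, 2.5) — d² to each: Echo:76.25, Sigma:30.5, Delta:78.25, Ursa:106.25, Bravo:25, Alpha:26.5, Tauri:42.5 → nearest is Bravo
(-5.5, -5.5) — d² to each: Echo:164, Sigma:81.25, Delta:40, Ursa:120.5, Bravo:133.25, Alpha:46.25, Tauri:157.25 → nearest is Delta
(-3.5, 3.5) — d² to each: Echo:37, Sigma:11.25, Delta:65, Ursa:68.5, Bravo:6.25, Alpha:16.25, Tauri:15.25 → nearest is Bravo
Tally — Delta:3, Bravo:2, Alpha:1. Delta captures the most (3).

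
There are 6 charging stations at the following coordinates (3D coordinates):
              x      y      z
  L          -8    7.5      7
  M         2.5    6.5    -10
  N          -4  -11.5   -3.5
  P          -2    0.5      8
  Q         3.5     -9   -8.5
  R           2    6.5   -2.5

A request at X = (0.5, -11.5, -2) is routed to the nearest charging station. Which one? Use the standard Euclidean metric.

N

Compare squared distances (the ordering matches that of the actual distances):
|XL|² = (0.5−(-8))² + (-11.5−7.5)² + (-2−7)² = 72.25 + 361 + 81 = 514.25
|XM|² = (0.5−2.5)² + (-11.5−6.5)² + (-2−(-10))² = 4 + 324 + 64 = 392
|XN|² = (0.5−(-4))² + (-11.5−(-11.5))² + (-2−(-3.5))² = 20.25 + 0 + 2.25 = 22.5
|XP|² = (0.5−(-2))² + (-11.5−0.5)² + (-2−8)² = 6.25 + 144 + 100 = 250.25
|XQ|² = (0.5−3.5)² + (-11.5−(-9))² + (-2−(-8.5))² = 9 + 6.25 + 42.25 = 57.5
|XR|² = (0.5−2)² + (-11.5−6.5)² + (-2−(-2.5))² = 2.25 + 324 + 0.25 = 326.5
Minimum is at N.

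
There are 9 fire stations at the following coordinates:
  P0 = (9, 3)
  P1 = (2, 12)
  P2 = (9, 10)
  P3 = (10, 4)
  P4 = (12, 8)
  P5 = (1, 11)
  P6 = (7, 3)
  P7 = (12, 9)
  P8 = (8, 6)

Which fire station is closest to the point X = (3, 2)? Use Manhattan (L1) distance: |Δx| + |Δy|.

P6

d(X,P0) = |3−9| + |2−3| = 6 + 1 = 7
d(X,P1) = |3−2| + |2−12| = 1 + 10 = 11
d(X,P2) = |3−9| + |2−10| = 6 + 8 = 14
d(X,P3) = |3−10| + |2−4| = 7 + 2 = 9
d(X,P4) = |3−12| + |2−8| = 9 + 6 = 15
d(X,P5) = |3−1| + |2−11| = 2 + 9 = 11
d(X,P6) = |3−7| + |2−3| = 4 + 1 = 5
d(X,P7) = |3−12| + |2−9| = 9 + 7 = 16
d(X,P8) = |3−8| + |2−6| = 5 + 4 = 9
The smallest is to P6, so X lies in the Voronoi region of P6.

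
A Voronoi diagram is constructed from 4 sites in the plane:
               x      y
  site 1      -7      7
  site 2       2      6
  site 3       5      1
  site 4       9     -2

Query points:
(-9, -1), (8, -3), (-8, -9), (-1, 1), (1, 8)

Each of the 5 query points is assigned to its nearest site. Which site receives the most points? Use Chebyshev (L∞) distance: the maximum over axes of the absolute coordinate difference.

(-9, -1) — d to each: site 1:8, site 2:11, site 3:14, site 4:18 → nearest is site 1
(8, -3) — d to each: site 1:15, site 2:9, site 3:4, site 4:1 → nearest is site 4
(-8, -9) — d to each: site 1:16, site 2:15, site 3:13, site 4:17 → nearest is site 3
(-1, 1) — d to each: site 1:6, site 2:5, site 3:6, site 4:10 → nearest is site 2
(1, 8) — d to each: site 1:8, site 2:2, site 3:7, site 4:10 → nearest is site 2
Tally — site 1:1, site 2:2, site 3:1, site 4:1. site 2 captures the most (2).

site 2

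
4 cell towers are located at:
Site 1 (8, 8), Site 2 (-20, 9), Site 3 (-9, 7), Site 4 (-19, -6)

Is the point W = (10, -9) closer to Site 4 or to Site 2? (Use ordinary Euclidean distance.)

Site 4

Compare squared distances:
d²(W, Site 4) = (10−(-19))² + (-9−(-6))² = 841 + 9 = 850
d²(W, Site 2) = (10−(-20))² + (-9−9)² = 900 + 324 = 1224
850 < 1224, so Site 4 is closer.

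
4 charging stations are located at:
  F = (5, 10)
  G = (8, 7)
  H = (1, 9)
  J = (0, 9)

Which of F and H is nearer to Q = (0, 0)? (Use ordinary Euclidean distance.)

Compare squared distances:
|QF|² = (0−5)² + (0−10)² = 25 + 100 = 125
|QH|² = (0−1)² + (0−9)² = 1 + 81 = 82
125 > 82, so H is closer.

H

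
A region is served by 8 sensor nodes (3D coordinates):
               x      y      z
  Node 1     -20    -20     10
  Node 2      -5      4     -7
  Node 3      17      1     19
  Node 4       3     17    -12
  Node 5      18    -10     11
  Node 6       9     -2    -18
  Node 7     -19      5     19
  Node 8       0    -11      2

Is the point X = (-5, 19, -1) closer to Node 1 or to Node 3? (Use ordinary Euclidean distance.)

Compare squared distances:
d²(X, Node 1) = (-5−(-20))² + (19−(-20))² + (-1−10)² = 225 + 1521 + 121 = 1867
d²(X, Node 3) = (-5−17)² + (19−1)² + (-1−19)² = 484 + 324 + 400 = 1208
1867 > 1208, so Node 3 is closer.

Node 3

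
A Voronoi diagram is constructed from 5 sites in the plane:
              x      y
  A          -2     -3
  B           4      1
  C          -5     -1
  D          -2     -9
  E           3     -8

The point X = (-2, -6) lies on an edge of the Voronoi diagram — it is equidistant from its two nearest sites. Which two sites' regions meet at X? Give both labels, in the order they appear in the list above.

Squared distances from X to each site:
|XA|² = (-2−(-2))² + (-6−(-3))² = 0 + 9 = 9
|XB|² = (-2−4)² + (-6−1)² = 36 + 49 = 85
|XC|² = (-2−(-5))² + (-6−(-1))² = 9 + 25 = 34
|XD|² = (-2−(-2))² + (-6−(-9))² = 0 + 9 = 9
|XE|² = (-2−3)² + (-6−(-8))² = 25 + 4 = 29
X is equidistant from A and D (both at squared distance 9), and every other site is strictly farther — so X lies on the A–D Voronoi edge.

A and D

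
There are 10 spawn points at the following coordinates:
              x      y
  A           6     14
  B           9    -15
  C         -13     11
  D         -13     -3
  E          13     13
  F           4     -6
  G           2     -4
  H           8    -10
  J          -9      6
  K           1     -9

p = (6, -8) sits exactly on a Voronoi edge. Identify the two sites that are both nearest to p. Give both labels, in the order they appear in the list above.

F and H

Squared distances from p to each site:
|pA|² = 0 + 484 = 484
|pB|² = 9 + 49 = 58
|pC|² = 361 + 361 = 722
|pD|² = 361 + 25 = 386
|pE|² = 49 + 441 = 490
|pF|² = 4 + 4 = 8
|pG|² = 16 + 16 = 32
|pH|² = 4 + 4 = 8
|pJ|² = 225 + 196 = 421
|pK|² = 25 + 1 = 26
p is equidistant from F and H (both at squared distance 8), and every other site is strictly farther — so p lies on the F–H Voronoi edge.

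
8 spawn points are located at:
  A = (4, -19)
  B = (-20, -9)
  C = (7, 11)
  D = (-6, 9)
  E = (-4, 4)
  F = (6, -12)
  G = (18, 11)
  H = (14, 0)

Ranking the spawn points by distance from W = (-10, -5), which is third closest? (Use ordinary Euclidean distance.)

D

Compare squared distances (the ordering matches that of the actual distances):
|WA|² = 196 + 196 = 392
|WB|² = 100 + 16 = 116
|WC|² = 289 + 256 = 545
|WD|² = 16 + 196 = 212
|WE|² = 36 + 81 = 117
|WF|² = 256 + 49 = 305
|WG|² = 784 + 256 = 1040
|WH|² = 576 + 25 = 601
Sorted ascending: B, E, D, F, … — the third-nearest is D.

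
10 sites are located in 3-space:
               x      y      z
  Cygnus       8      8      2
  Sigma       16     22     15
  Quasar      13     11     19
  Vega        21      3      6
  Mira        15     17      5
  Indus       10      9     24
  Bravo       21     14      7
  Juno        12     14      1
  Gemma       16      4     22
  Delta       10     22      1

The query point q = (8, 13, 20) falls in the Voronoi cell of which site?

Squared Euclidean distances:
d²(q, Cygnus) = (8−8)² + (13−8)² + (20−2)² = 0 + 25 + 324 = 349
d²(q, Sigma) = (8−16)² + (13−22)² + (20−15)² = 64 + 81 + 25 = 170
d²(q, Quasar) = (8−13)² + (13−11)² + (20−19)² = 25 + 4 + 1 = 30
d²(q, Vega) = (8−21)² + (13−3)² + (20−6)² = 169 + 100 + 196 = 465
d²(q, Mira) = (8−15)² + (13−17)² + (20−5)² = 49 + 16 + 225 = 290
d²(q, Indus) = (8−10)² + (13−9)² + (20−24)² = 4 + 16 + 16 = 36
d²(q, Bravo) = (8−21)² + (13−14)² + (20−7)² = 169 + 1 + 169 = 339
d²(q, Juno) = (8−12)² + (13−14)² + (20−1)² = 16 + 1 + 361 = 378
d²(q, Gemma) = (8−16)² + (13−4)² + (20−22)² = 64 + 81 + 4 = 149
d²(q, Delta) = (8−10)² + (13−22)² + (20−1)² = 4 + 81 + 361 = 446
Quasar is nearest.

Quasar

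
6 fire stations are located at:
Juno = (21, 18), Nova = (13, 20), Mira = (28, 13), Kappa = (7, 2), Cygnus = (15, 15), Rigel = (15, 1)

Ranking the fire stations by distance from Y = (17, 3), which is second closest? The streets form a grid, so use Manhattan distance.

Kappa

d(Y, Juno) = 4 + 15 = 19
d(Y, Nova) = 4 + 17 = 21
d(Y, Mira) = 11 + 10 = 21
d(Y, Kappa) = 10 + 1 = 11
d(Y, Cygnus) = 2 + 12 = 14
d(Y, Rigel) = 2 + 2 = 4
Sorted ascending: Rigel, Kappa, Cygnus, … — the second-nearest is Kappa.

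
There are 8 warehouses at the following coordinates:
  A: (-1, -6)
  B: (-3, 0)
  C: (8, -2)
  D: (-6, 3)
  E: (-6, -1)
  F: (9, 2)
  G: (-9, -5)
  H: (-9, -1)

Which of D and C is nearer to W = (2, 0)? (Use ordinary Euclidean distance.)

C

Compare squared distances:
|WD|² = (2−(-6))² + (0−3)² = 64 + 9 = 73
|WC|² = (2−8)² + (0−(-2))² = 36 + 4 = 40
73 > 40, so C is closer.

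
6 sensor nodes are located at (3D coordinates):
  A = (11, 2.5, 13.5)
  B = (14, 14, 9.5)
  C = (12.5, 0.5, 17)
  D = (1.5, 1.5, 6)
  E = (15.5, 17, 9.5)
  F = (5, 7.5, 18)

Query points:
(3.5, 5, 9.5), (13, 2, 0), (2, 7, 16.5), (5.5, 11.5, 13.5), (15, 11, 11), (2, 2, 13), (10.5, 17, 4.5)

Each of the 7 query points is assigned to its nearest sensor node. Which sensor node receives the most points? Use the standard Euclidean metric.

(3.5, 5, 9.5) — d² to each: A:78.5, B:191.25, C:157.5, D:28.5, E:288, F:80.75 → nearest is D
(13, 2, 0) — d² to each: A:186.5, B:235.25, C:291.5, D:168.5, E:321.5, F:418.25 → nearest is D
(2, 7, 16.5) — d² to each: A:110.25, B:242, C:152.75, D:140.75, E:331.25, F:11.5 → nearest is F
(5.5, 11.5, 13.5) — d² to each: A:111.25, B:94.5, C:182.25, D:172.25, E:146.25, F:36.5 → nearest is F
(15, 11, 11) — d² to each: A:94.5, B:12.25, C:152.5, D:297.5, E:38.5, F:161.25 → nearest is B
(2, 2, 13) — d² to each: A:81.5, B:300.25, C:128.5, D:49.5, E:419.5, F:64.25 → nearest is D
(10.5, 17, 4.5) — d² to each: A:291.5, B:46.25, C:432.5, D:323.5, E:50, F:302.75 → nearest is B
Tally — B:2, D:3, F:2. D captures the most (3).

D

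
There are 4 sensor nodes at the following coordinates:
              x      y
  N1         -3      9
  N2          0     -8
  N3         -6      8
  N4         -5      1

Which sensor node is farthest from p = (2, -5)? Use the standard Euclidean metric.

Squared Euclidean distances:
|pN1|² = 25 + 196 = 221
|pN2|² = 4 + 9 = 13
|pN3|² = 64 + 169 = 233
|pN4|² = 49 + 36 = 85
The largest is to N3.

N3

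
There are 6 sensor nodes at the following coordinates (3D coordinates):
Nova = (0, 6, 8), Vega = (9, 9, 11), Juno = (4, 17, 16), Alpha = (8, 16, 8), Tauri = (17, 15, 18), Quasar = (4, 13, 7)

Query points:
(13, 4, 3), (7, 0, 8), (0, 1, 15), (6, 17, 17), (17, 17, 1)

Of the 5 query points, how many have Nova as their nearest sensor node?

(13, 4, 3) — d² to each: Nova:198, Vega:105, Juno:419, Alpha:194, Tauri:362, Quasar:178 → nearest is Vega
(7, 0, 8) — d² to each: Nova:85, Vega:94, Juno:362, Alpha:257, Tauri:425, Quasar:179 → nearest is Nova
(0, 1, 15) — d² to each: Nova:74, Vega:161, Juno:273, Alpha:338, Tauri:494, Quasar:224 → nearest is Nova
(6, 17, 17) — d² to each: Nova:238, Vega:109, Juno:5, Alpha:86, Tauri:126, Quasar:120 → nearest is Juno
(17, 17, 1) — d² to each: Nova:459, Vega:228, Juno:394, Alpha:131, Tauri:293, Quasar:221 → nearest is Alpha
2 of the 5 points have Nova as nearest.

2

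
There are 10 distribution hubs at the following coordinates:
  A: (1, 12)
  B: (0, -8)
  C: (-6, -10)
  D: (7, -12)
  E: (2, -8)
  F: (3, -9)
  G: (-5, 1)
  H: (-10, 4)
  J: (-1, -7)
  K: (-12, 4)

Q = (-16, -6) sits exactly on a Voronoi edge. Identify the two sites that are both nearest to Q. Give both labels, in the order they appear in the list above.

Squared distances from Q to each site:
|QA|² = (-16−1)² + (-6−12)² = 289 + 324 = 613
|QB|² = (-16−0)² + (-6−(-8))² = 256 + 4 = 260
|QC|² = (-16−(-6))² + (-6−(-10))² = 100 + 16 = 116
|QD|² = (-16−7)² + (-6−(-12))² = 529 + 36 = 565
|QE|² = (-16−2)² + (-6−(-8))² = 324 + 4 = 328
|QF|² = (-16−3)² + (-6−(-9))² = 361 + 9 = 370
|QG|² = (-16−(-5))² + (-6−1)² = 121 + 49 = 170
|QH|² = (-16−(-10))² + (-6−4)² = 36 + 100 = 136
|QJ|² = (-16−(-1))² + (-6−(-7))² = 225 + 1 = 226
|QK|² = (-16−(-12))² + (-6−4)² = 16 + 100 = 116
Q is equidistant from C and K (both at squared distance 116), and every other site is strictly farther — so Q lies on the C–K Voronoi edge.

C and K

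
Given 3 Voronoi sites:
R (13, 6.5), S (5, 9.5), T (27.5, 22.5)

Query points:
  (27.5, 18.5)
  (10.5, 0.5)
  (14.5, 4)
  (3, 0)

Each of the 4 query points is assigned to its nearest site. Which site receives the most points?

R

(27.5, 18.5) — d² to each: R:354.25, S:587.25, T:16 → nearest is T
(10.5, 0.5) — d² to each: R:42.25, S:111.25, T:773 → nearest is R
(14.5, 4) — d² to each: R:8.5, S:120.5, T:511.25 → nearest is R
(3, 0) — d² to each: R:142.25, S:94.25, T:1106.5 → nearest is S
Tally — R:2, S:1, T:1. R captures the most (2).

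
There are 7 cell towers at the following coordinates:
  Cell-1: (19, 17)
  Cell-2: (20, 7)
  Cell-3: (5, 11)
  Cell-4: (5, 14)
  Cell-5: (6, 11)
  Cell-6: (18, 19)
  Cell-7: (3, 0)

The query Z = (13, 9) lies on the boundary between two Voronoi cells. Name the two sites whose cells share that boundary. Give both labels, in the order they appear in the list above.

Cell-2 and Cell-5

Squared distances from Z to each site:
d²(Z, Cell-1) = (13−19)² + (9−17)² = 36 + 64 = 100
d²(Z, Cell-2) = (13−20)² + (9−7)² = 49 + 4 = 53
d²(Z, Cell-3) = (13−5)² + (9−11)² = 64 + 4 = 68
d²(Z, Cell-4) = (13−5)² + (9−14)² = 64 + 25 = 89
d²(Z, Cell-5) = (13−6)² + (9−11)² = 49 + 4 = 53
d²(Z, Cell-6) = (13−18)² + (9−19)² = 25 + 100 = 125
d²(Z, Cell-7) = (13−3)² + (9−0)² = 100 + 81 = 181
Z is equidistant from Cell-2 and Cell-5 (both at squared distance 53), and every other site is strictly farther — so Z lies on the Cell-2–Cell-5 Voronoi edge.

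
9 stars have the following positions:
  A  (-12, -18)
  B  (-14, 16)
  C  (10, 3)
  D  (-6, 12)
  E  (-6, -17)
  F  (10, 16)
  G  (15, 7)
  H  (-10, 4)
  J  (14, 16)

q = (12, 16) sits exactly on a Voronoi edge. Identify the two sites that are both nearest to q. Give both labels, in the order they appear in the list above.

Squared distances from q to each site:
|qA|² = (12−(-12))² + (16−(-18))² = 576 + 1156 = 1732
|qB|² = (12−(-14))² + (16−16)² = 676 + 0 = 676
|qC|² = (12−10)² + (16−3)² = 4 + 169 = 173
|qD|² = (12−(-6))² + (16−12)² = 324 + 16 = 340
|qE|² = (12−(-6))² + (16−(-17))² = 324 + 1089 = 1413
|qF|² = (12−10)² + (16−16)² = 4 + 0 = 4
|qG|² = (12−15)² + (16−7)² = 9 + 81 = 90
|qH|² = (12−(-10))² + (16−4)² = 484 + 144 = 628
|qJ|² = (12−14)² + (16−16)² = 4 + 0 = 4
q is equidistant from F and J (both at squared distance 4), and every other site is strictly farther — so q lies on the F–J Voronoi edge.

F and J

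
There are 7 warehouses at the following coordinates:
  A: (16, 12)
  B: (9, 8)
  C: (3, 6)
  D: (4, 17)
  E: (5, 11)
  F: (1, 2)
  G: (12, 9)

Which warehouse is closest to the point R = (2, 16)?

D

Squared Euclidean distances:
|RA|² = (2−16)² + (16−12)² = 196 + 16 = 212
|RB|² = (2−9)² + (16−8)² = 49 + 64 = 113
|RC|² = (2−3)² + (16−6)² = 1 + 100 = 101
|RD|² = (2−4)² + (16−17)² = 4 + 1 = 5
|RE|² = (2−5)² + (16−11)² = 9 + 25 = 34
|RF|² = (2−1)² + (16−2)² = 1 + 196 = 197
|RG|² = (2−12)² + (16−9)² = 100 + 49 = 149
Minimum is at D.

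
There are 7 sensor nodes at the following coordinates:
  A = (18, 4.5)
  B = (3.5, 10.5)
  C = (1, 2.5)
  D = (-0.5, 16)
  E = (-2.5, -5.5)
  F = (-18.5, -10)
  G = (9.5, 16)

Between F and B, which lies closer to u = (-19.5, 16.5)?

B

Compare squared distances:
|uF|² = (-19.5−(-18.5))² + (16.5−(-10))² = 1 + 702.25 = 703.25
|uB|² = (-19.5−3.5)² + (16.5−10.5)² = 529 + 36 = 565
703.25 > 565, so B is closer.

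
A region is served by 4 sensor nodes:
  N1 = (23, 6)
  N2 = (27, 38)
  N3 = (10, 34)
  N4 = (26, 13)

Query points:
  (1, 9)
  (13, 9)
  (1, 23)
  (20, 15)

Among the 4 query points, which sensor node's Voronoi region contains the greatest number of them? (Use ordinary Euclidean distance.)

N1

(1, 9) — d² to each: N1:493, N2:1517, N3:706, N4:641 → nearest is N1
(13, 9) — d² to each: N1:109, N2:1037, N3:634, N4:185 → nearest is N1
(1, 23) — d² to each: N1:773, N2:901, N3:202, N4:725 → nearest is N3
(20, 15) — d² to each: N1:90, N2:578, N3:461, N4:40 → nearest is N4
Tally — N1:2, N3:1, N4:1. N1 captures the most (2).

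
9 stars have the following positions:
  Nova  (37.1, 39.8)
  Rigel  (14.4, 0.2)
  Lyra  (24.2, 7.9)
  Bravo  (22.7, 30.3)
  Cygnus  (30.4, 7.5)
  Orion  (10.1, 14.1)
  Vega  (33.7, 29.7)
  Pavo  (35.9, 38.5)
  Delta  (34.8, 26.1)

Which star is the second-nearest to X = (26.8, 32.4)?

Compare squared distances (the ordering matches that of the actual distances):
d²(X, Nova) = (26.8−37.1)² + (32.4−39.8)² = 106.09 + 54.76 = 160.85
d²(X, Rigel) = (26.8−14.4)² + (32.4−0.2)² = 153.76 + 1036.84 = 1190.6
d²(X, Lyra) = (26.8−24.2)² + (32.4−7.9)² = 6.76 + 600.25 = 607.01
d²(X, Bravo) = (26.8−22.7)² + (32.4−30.3)² = 16.81 + 4.41 = 21.22
d²(X, Cygnus) = (26.8−30.4)² + (32.4−7.5)² = 12.96 + 620.01 = 632.97
d²(X, Orion) = (26.8−10.1)² + (32.4−14.1)² = 278.89 + 334.89 = 613.78
d²(X, Vega) = (26.8−33.7)² + (32.4−29.7)² = 47.61 + 7.29 = 54.9
d²(X, Pavo) = (26.8−35.9)² + (32.4−38.5)² = 82.81 + 37.21 = 120.02
d²(X, Delta) = (26.8−34.8)² + (32.4−26.1)² = 64 + 39.69 = 103.69
Sorted ascending: Bravo, Vega, Delta, … — the second-nearest is Vega.

Vega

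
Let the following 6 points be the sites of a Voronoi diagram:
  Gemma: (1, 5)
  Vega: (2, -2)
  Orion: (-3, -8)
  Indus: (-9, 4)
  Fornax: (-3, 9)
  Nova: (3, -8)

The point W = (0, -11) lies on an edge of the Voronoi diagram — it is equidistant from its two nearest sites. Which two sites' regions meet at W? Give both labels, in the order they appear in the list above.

Squared distances from W to each site:
d²(W, Gemma) = 1 + 256 = 257
d²(W, Vega) = 4 + 81 = 85
d²(W, Orion) = 9 + 9 = 18
d²(W, Indus) = 81 + 225 = 306
d²(W, Fornax) = 9 + 400 = 409
d²(W, Nova) = 9 + 9 = 18
W is equidistant from Orion and Nova (both at squared distance 18), and every other site is strictly farther — so W lies on the Orion–Nova Voronoi edge.

Orion and Nova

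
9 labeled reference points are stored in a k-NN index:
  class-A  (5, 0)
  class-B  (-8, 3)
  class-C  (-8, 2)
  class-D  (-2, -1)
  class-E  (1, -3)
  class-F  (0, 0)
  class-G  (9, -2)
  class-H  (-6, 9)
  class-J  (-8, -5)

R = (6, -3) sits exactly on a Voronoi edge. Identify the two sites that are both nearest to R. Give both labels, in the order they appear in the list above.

class-A and class-G

Squared distances from R to each site:
d²(R, class-A) = 1 + 9 = 10
d²(R, class-B) = 196 + 36 = 232
d²(R, class-C) = 196 + 25 = 221
d²(R, class-D) = 64 + 4 = 68
d²(R, class-E) = 25 + 0 = 25
d²(R, class-F) = 36 + 9 = 45
d²(R, class-G) = 9 + 1 = 10
d²(R, class-H) = 144 + 144 = 288
d²(R, class-J) = 196 + 4 = 200
R is equidistant from class-A and class-G (both at squared distance 10), and every other site is strictly farther — so R lies on the class-A–class-G Voronoi edge.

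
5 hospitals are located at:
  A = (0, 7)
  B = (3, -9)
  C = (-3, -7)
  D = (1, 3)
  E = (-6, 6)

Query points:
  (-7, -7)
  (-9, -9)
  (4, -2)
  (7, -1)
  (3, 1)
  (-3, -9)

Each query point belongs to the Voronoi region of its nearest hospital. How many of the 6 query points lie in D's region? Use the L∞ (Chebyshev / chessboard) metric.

3

(-7, -7) — d to each: A:14, B:10, C:4, D:10, E:13 → nearest is C
(-9, -9) — d to each: A:16, B:12, C:6, D:12, E:15 → nearest is C
(4, -2) — d to each: A:9, B:7, C:7, D:5, E:10 → nearest is D
(7, -1) — d to each: A:8, B:8, C:10, D:6, E:13 → nearest is D
(3, 1) — d to each: A:6, B:10, C:8, D:2, E:9 → nearest is D
(-3, -9) — d to each: A:16, B:6, C:2, D:12, E:15 → nearest is C
3 of the 6 points have D as nearest.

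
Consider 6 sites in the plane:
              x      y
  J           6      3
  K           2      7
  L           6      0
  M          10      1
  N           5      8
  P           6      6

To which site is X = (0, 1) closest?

L

Compare squared distances (the ordering matches that of the actual distances):
|XJ|² = 36 + 4 = 40
|XK|² = 4 + 36 = 40
|XL|² = 36 + 1 = 37
|XM|² = 100 + 0 = 100
|XN|² = 25 + 49 = 74
|XP|² = 36 + 25 = 61
L is nearest.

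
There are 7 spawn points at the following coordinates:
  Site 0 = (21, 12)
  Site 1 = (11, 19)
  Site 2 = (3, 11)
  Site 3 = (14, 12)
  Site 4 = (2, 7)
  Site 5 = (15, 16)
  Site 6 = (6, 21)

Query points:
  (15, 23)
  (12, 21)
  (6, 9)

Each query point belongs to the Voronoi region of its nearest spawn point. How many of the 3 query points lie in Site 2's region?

1

(15, 23) — d² to each: Site 0:157, Site 1:32, Site 2:288, Site 3:122, Site 4:425, Site 5:49, Site 6:85 → nearest is Site 1
(12, 21) — d² to each: Site 0:162, Site 1:5, Site 2:181, Site 3:85, Site 4:296, Site 5:34, Site 6:36 → nearest is Site 1
(6, 9) — d² to each: Site 0:234, Site 1:125, Site 2:13, Site 3:73, Site 4:20, Site 5:130, Site 6:144 → nearest is Site 2
1 of the 3 points has Site 2 as nearest.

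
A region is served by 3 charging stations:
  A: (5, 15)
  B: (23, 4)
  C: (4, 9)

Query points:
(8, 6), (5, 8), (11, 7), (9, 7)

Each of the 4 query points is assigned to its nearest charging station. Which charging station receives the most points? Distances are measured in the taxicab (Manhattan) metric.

C

(8, 6) — d to each: A:12, B:17, C:7 → nearest is C
(5, 8) — d to each: A:7, B:22, C:2 → nearest is C
(11, 7) — d to each: A:14, B:15, C:9 → nearest is C
(9, 7) — d to each: A:12, B:17, C:7 → nearest is C
Tally — C:4. C captures the most (4).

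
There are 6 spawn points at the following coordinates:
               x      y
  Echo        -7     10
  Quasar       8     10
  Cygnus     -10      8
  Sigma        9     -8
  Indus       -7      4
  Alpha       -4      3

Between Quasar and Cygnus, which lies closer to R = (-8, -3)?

Compare squared distances:
d²(R, Quasar) = (-8−8)² + (-3−10)² = 256 + 169 = 425
d²(R, Cygnus) = (-8−(-10))² + (-3−8)² = 4 + 121 = 125
425 > 125, so Cygnus is closer.

Cygnus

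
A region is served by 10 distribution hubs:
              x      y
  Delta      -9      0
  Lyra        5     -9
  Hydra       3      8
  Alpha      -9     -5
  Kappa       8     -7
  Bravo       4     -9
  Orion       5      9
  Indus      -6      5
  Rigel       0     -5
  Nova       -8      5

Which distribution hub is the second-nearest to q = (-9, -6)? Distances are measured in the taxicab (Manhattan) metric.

Delta

d(q, Delta) = |-9−(-9)| + |-6−0| = 0 + 6 = 6
d(q, Lyra) = |-9−5| + |-6−(-9)| = 14 + 3 = 17
d(q, Hydra) = |-9−3| + |-6−8| = 12 + 14 = 26
d(q, Alpha) = |-9−(-9)| + |-6−(-5)| = 0 + 1 = 1
d(q, Kappa) = |-9−8| + |-6−(-7)| = 17 + 1 = 18
d(q, Bravo) = |-9−4| + |-6−(-9)| = 13 + 3 = 16
d(q, Orion) = |-9−5| + |-6−9| = 14 + 15 = 29
d(q, Indus) = |-9−(-6)| + |-6−5| = 3 + 11 = 14
d(q, Rigel) = |-9−0| + |-6−(-5)| = 9 + 1 = 10
d(q, Nova) = |-9−(-8)| + |-6−5| = 1 + 11 = 12
Sorted ascending: Alpha, Delta, Rigel, … — the second-nearest is Delta.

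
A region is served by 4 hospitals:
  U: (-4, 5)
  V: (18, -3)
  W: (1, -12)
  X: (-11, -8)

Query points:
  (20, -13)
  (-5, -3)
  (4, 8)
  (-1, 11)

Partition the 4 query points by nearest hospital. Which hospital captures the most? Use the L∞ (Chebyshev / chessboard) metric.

U

(20, -13) — d to each: U:24, V:10, W:19, X:31 → nearest is V
(-5, -3) — d to each: U:8, V:23, W:9, X:6 → nearest is X
(4, 8) — d to each: U:8, V:14, W:20, X:16 → nearest is U
(-1, 11) — d to each: U:6, V:19, W:23, X:19 → nearest is U
Tally — U:2, V:1, X:1. U captures the most (2).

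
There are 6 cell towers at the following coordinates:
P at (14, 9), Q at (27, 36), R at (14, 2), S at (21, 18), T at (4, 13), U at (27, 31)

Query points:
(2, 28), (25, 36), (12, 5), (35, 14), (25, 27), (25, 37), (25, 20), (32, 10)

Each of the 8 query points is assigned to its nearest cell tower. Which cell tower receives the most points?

(2, 28) — d² to each: P:505, Q:689, R:820, S:461, T:229, U:634 → nearest is T
(25, 36) — d² to each: P:850, Q:4, R:1277, S:340, T:970, U:29 → nearest is Q
(12, 5) — d² to each: P:20, Q:1186, R:13, S:250, T:128, U:901 → nearest is R
(35, 14) — d² to each: P:466, Q:548, R:585, S:212, T:962, U:353 → nearest is S
(25, 27) — d² to each: P:445, Q:85, R:746, S:97, T:637, U:20 → nearest is U
(25, 37) — d² to each: P:905, Q:5, R:1346, S:377, T:1017, U:40 → nearest is Q
(25, 20) — d² to each: P:242, Q:260, R:445, S:20, T:490, U:125 → nearest is S
(32, 10) — d² to each: P:325, Q:701, R:388, S:185, T:793, U:466 → nearest is S
Tally — Q:2, R:1, S:3, T:1, U:1. S captures the most (3).

S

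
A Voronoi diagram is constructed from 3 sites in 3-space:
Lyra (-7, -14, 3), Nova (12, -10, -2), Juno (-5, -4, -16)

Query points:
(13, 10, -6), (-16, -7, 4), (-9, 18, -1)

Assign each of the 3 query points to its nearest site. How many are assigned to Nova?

(13, 10, -6) — d² to each: Lyra:1057, Nova:417, Juno:620 → nearest is Nova
(-16, -7, 4) — d² to each: Lyra:131, Nova:829, Juno:530 → nearest is Lyra
(-9, 18, -1) — d² to each: Lyra:1044, Nova:1226, Juno:725 → nearest is Juno
1 of the 3 points has Nova as nearest.

1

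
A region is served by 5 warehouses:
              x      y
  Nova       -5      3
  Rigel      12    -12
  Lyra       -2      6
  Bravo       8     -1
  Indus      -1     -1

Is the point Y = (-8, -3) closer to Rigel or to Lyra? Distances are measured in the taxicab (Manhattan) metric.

Lyra

d(Y, Rigel) = |-8−12| + |-3−(-12)| = 20 + 9 = 29
d(Y, Lyra) = |-8−(-2)| + |-3−6| = 6 + 9 = 15
29 > 15, so Lyra is closer.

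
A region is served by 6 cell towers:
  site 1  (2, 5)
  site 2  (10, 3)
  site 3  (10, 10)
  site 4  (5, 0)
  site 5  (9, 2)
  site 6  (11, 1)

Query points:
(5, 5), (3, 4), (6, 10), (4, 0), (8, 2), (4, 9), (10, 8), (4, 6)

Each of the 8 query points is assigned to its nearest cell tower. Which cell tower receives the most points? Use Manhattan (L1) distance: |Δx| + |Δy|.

(5, 5) — d to each: site 1:3, site 2:7, site 3:10, site 4:5, site 5:7, site 6:10 → nearest is site 1
(3, 4) — d to each: site 1:2, site 2:8, site 3:13, site 4:6, site 5:8, site 6:11 → nearest is site 1
(6, 10) — d to each: site 1:9, site 2:11, site 3:4, site 4:11, site 5:11, site 6:14 → nearest is site 3
(4, 0) — d to each: site 1:7, site 2:9, site 3:16, site 4:1, site 5:7, site 6:8 → nearest is site 4
(8, 2) — d to each: site 1:9, site 2:3, site 3:10, site 4:5, site 5:1, site 6:4 → nearest is site 5
(4, 9) — d to each: site 1:6, site 2:12, site 3:7, site 4:10, site 5:12, site 6:15 → nearest is site 1
(10, 8) — d to each: site 1:11, site 2:5, site 3:2, site 4:13, site 5:7, site 6:8 → nearest is site 3
(4, 6) — d to each: site 1:3, site 2:9, site 3:10, site 4:7, site 5:9, site 6:12 → nearest is site 1
Tally — site 1:4, site 3:2, site 4:1, site 5:1. site 1 captures the most (4).

site 1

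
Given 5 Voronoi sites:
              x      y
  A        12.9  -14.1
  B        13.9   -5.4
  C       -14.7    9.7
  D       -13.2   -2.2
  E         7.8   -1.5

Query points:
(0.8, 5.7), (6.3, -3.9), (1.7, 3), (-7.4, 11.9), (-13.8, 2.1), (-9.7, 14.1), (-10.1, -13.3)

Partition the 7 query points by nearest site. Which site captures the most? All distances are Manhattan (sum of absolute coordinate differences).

(0.8, 5.7) — d to each: A:31.9, B:24.2, C:19.5, D:21.9, E:14.2 → nearest is E
(6.3, -3.9) — d to each: A:16.8, B:9.1, C:34.6, D:21.2, E:3.9 → nearest is E
(1.7, 3) — d to each: A:28.3, B:20.6, C:23.1, D:20.1, E:10.6 → nearest is E
(-7.4, 11.9) — d to each: A:46.3, B:38.6, C:9.5, D:19.9, E:28.6 → nearest is C
(-13.8, 2.1) — d to each: A:42.9, B:35.2, C:8.5, D:4.9, E:25.2 → nearest is D
(-9.7, 14.1) — d to each: A:50.8, B:43.1, C:9.4, D:19.8, E:33.1 → nearest is C
(-10.1, -13.3) — d to each: A:23.8, B:31.9, C:27.6, D:14.2, E:29.7 → nearest is D
Tally — C:2, D:2, E:3. E captures the most (3).

E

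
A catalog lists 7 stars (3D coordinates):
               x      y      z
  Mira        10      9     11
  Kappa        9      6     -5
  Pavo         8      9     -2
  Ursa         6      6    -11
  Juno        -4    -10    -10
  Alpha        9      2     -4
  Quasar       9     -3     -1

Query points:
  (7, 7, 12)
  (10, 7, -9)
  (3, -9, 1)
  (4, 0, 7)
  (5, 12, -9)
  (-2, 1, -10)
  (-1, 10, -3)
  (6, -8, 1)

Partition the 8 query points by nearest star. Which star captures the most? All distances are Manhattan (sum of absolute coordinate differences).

Quasar

(7, 7, 12) — d to each: Mira:6, Kappa:20, Pavo:17, Ursa:25, Juno:50, Alpha:23, Quasar:25 → nearest is Mira
(10, 7, -9) — d to each: Mira:22, Kappa:6, Pavo:11, Ursa:7, Juno:32, Alpha:11, Quasar:19 → nearest is Kappa
(3, -9, 1) — d to each: Mira:35, Kappa:27, Pavo:26, Ursa:30, Juno:19, Alpha:22, Quasar:14 → nearest is Quasar
(4, 0, 7) — d to each: Mira:19, Kappa:23, Pavo:22, Ursa:26, Juno:35, Alpha:18, Quasar:16 → nearest is Quasar
(5, 12, -9) — d to each: Mira:28, Kappa:14, Pavo:13, Ursa:9, Juno:32, Alpha:19, Quasar:27 → nearest is Ursa
(-2, 1, -10) — d to each: Mira:41, Kappa:21, Pavo:26, Ursa:14, Juno:13, Alpha:18, Quasar:24 → nearest is Juno
(-1, 10, -3) — d to each: Mira:26, Kappa:16, Pavo:11, Ursa:19, Juno:30, Alpha:19, Quasar:25 → nearest is Pavo
(6, -8, 1) — d to each: Mira:31, Kappa:23, Pavo:22, Ursa:26, Juno:23, Alpha:18, Quasar:10 → nearest is Quasar
Tally — Mira:1, Kappa:1, Pavo:1, Ursa:1, Juno:1, Quasar:3. Quasar captures the most (3).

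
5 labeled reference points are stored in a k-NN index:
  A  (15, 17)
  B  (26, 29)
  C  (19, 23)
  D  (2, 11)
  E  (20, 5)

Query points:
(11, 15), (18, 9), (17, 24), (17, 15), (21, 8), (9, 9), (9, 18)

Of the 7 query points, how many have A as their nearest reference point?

3

(11, 15) — d² to each: A:20, B:421, C:128, D:97, E:181 → nearest is A
(18, 9) — d² to each: A:73, B:464, C:197, D:260, E:20 → nearest is E
(17, 24) — d² to each: A:53, B:106, C:5, D:394, E:370 → nearest is C
(17, 15) — d² to each: A:8, B:277, C:68, D:241, E:109 → nearest is A
(21, 8) — d² to each: A:117, B:466, C:229, D:370, E:10 → nearest is E
(9, 9) — d² to each: A:100, B:689, C:296, D:53, E:137 → nearest is D
(9, 18) — d² to each: A:37, B:410, C:125, D:98, E:290 → nearest is A
3 of the 7 points have A as nearest.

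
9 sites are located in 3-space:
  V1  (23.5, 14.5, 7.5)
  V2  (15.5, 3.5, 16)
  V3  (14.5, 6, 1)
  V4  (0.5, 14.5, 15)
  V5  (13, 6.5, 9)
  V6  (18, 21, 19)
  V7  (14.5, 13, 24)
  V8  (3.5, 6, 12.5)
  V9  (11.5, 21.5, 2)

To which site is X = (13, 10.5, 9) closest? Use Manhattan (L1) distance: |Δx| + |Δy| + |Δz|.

V5

d(X,V1) = |13−23.5| + |10.5−14.5| + |9−7.5| = 10.5 + 4 + 1.5 = 16
d(X,V2) = |13−15.5| + |10.5−3.5| + |9−16| = 2.5 + 7 + 7 = 16.5
d(X,V3) = |13−14.5| + |10.5−6| + |9−1| = 1.5 + 4.5 + 8 = 14
d(X,V4) = |13−0.5| + |10.5−14.5| + |9−15| = 12.5 + 4 + 6 = 22.5
d(X,V5) = |13−13| + |10.5−6.5| + |9−9| = 0 + 4 + 0 = 4
d(X,V6) = |13−18| + |10.5−21| + |9−19| = 5 + 10.5 + 10 = 25.5
d(X,V7) = |13−14.5| + |10.5−13| + |9−24| = 1.5 + 2.5 + 15 = 19
d(X,V8) = |13−3.5| + |10.5−6| + |9−12.5| = 9.5 + 4.5 + 3.5 = 17.5
d(X,V9) = |13−11.5| + |10.5−21.5| + |9−2| = 1.5 + 11 + 7 = 19.5
The smallest is to V5, so X lies in the Voronoi region of V5.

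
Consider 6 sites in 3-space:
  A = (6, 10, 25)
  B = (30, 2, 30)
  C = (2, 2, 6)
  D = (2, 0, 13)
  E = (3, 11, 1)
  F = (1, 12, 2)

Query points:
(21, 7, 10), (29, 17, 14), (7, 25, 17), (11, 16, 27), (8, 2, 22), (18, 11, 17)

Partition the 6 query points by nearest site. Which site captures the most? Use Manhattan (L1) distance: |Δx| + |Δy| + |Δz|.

(21, 7, 10) — d to each: A:33, B:34, C:28, D:29, E:31, F:33 → nearest is C
(29, 17, 14) — d to each: A:41, B:32, C:50, D:45, E:45, F:45 → nearest is B
(7, 25, 17) — d to each: A:24, B:59, C:39, D:34, E:34, F:34 → nearest is A
(11, 16, 27) — d to each: A:13, B:36, C:44, D:39, E:39, F:39 → nearest is A
(8, 2, 22) — d to each: A:13, B:30, C:22, D:17, E:35, F:37 → nearest is A
(18, 11, 17) — d to each: A:21, B:34, C:36, D:31, E:31, F:33 → nearest is A
Tally — A:4, B:1, C:1. A captures the most (4).

A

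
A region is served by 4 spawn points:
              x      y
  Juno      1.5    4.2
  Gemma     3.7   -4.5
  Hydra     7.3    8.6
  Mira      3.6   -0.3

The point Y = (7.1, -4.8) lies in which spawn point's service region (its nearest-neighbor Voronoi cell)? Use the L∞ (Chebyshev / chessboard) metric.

d(Y, Juno) = max(5.6, 9) = 9
d(Y, Gemma) = max(3.4, 0.3) = 3.4
d(Y, Hydra) = max(0.2, 13.4) = 13.4
d(Y, Mira) = max(3.5, 4.5) = 4.5
The smallest is to Gemma, so Y lies in the Voronoi region of Gemma.

Gemma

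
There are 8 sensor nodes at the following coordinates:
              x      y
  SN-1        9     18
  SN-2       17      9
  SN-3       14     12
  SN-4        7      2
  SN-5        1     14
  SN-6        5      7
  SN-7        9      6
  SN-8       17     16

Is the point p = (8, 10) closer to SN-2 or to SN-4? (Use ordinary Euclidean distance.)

SN-4

Compare squared distances:
d²(p, SN-2) = (8−17)² + (10−9)² = 81 + 1 = 82
d²(p, SN-4) = (8−7)² + (10−2)² = 1 + 64 = 65
82 > 65, so SN-4 is closer.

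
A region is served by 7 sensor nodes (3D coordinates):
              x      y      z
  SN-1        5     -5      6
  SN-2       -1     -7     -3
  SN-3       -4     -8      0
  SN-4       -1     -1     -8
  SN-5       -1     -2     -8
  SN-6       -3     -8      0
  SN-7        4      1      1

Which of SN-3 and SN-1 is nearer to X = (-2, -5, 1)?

Compare squared distances:
d²(X, SN-3) = (-2−(-4))² + (-5−(-8))² + (1−0)² = 4 + 9 + 1 = 14
d²(X, SN-1) = (-2−5)² + (-5−(-5))² + (1−6)² = 49 + 0 + 25 = 74
14 < 74, so SN-3 is closer.

SN-3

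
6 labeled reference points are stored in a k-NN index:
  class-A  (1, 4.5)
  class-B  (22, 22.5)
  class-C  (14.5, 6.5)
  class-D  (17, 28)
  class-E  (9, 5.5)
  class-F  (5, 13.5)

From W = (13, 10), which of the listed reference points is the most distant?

class-D

Compare squared distances (the ordering matches that of the actual distances):
d²(W, class-A) = 144 + 30.25 = 174.25
d²(W, class-B) = 81 + 156.25 = 237.25
d²(W, class-C) = 2.25 + 12.25 = 14.5
d²(W, class-D) = 16 + 324 = 340
d²(W, class-E) = 16 + 20.25 = 36.25
d²(W, class-F) = 64 + 12.25 = 76.25
The largest is to class-D.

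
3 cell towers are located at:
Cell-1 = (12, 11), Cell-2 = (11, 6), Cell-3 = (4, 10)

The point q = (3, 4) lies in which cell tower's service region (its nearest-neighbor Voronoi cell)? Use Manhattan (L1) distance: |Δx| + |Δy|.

Cell-3

d(q, Cell-1) = 9 + 7 = 16
d(q, Cell-2) = 8 + 2 = 10
d(q, Cell-3) = 1 + 6 = 7
The smallest is to Cell-3, so q lies in the Voronoi region of Cell-3.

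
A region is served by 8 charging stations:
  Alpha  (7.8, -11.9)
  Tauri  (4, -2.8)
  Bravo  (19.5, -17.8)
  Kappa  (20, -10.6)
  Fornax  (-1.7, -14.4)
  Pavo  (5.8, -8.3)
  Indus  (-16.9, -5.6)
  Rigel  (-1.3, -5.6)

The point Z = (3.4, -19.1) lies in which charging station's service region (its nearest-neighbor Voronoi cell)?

Since √ is increasing, it suffices to compare squared distances:
d²(Z, Alpha) = (3.4−7.8)² + (-19.1−(-11.9))² = 19.36 + 51.84 = 71.2
d²(Z, Tauri) = (3.4−4)² + (-19.1−(-2.8))² = 0.36 + 265.69 = 266.05
d²(Z, Bravo) = (3.4−19.5)² + (-19.1−(-17.8))² = 259.21 + 1.69 = 260.9
d²(Z, Kappa) = (3.4−20)² + (-19.1−(-10.6))² = 275.56 + 72.25 = 347.81
d²(Z, Fornax) = (3.4−(-1.7))² + (-19.1−(-14.4))² = 26.01 + 22.09 = 48.1
d²(Z, Pavo) = (3.4−5.8)² + (-19.1−(-8.3))² = 5.76 + 116.64 = 122.4
d²(Z, Indus) = (3.4−(-16.9))² + (-19.1−(-5.6))² = 412.09 + 182.25 = 594.34
d²(Z, Rigel) = (3.4−(-1.3))² + (-19.1−(-5.6))² = 22.09 + 182.25 = 204.34
The smallest is to Fornax, so Z lies in the Voronoi region of Fornax.

Fornax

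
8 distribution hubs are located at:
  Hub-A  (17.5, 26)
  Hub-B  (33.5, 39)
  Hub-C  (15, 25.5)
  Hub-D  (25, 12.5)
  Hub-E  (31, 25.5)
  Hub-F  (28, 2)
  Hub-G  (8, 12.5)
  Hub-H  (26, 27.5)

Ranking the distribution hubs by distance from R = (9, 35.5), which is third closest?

Squared Euclidean distances:
d²(R, Hub-A) = (9−17.5)² + (35.5−26)² = 72.25 + 90.25 = 162.5
d²(R, Hub-B) = (9−33.5)² + (35.5−39)² = 600.25 + 12.25 = 612.5
d²(R, Hub-C) = (9−15)² + (35.5−25.5)² = 36 + 100 = 136
d²(R, Hub-D) = (9−25)² + (35.5−12.5)² = 256 + 529 = 785
d²(R, Hub-E) = (9−31)² + (35.5−25.5)² = 484 + 100 = 584
d²(R, Hub-F) = (9−28)² + (35.5−2)² = 361 + 1122.25 = 1483.25
d²(R, Hub-G) = (9−8)² + (35.5−12.5)² = 1 + 529 = 530
d²(R, Hub-H) = (9−26)² + (35.5−27.5)² = 289 + 64 = 353
Sorted ascending: Hub-C, Hub-A, Hub-H, Hub-G, … — the third-nearest is Hub-H.

Hub-H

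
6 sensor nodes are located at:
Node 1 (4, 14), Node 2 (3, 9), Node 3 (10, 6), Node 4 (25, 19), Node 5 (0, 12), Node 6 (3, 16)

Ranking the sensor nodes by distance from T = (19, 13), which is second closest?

Squared Euclidean distances:
d²(T, Node 1) = (19−4)² + (13−14)² = 225 + 1 = 226
d²(T, Node 2) = (19−3)² + (13−9)² = 256 + 16 = 272
d²(T, Node 3) = (19−10)² + (13−6)² = 81 + 49 = 130
d²(T, Node 4) = (19−25)² + (13−19)² = 36 + 36 = 72
d²(T, Node 5) = (19−0)² + (13−12)² = 361 + 1 = 362
d²(T, Node 6) = (19−3)² + (13−16)² = 256 + 9 = 265
Sorted ascending: Node 4, Node 3, Node 1, … — the second-nearest is Node 3.

Node 3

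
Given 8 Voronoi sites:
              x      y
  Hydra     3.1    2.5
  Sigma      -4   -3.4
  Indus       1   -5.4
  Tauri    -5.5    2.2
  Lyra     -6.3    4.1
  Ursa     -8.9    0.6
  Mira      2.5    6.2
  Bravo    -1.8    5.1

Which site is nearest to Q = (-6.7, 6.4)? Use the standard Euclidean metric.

Lyra

Compare squared distances (the ordering matches that of the actual distances):
d²(Q, Hydra) = (-6.7−3.1)² + (6.4−2.5)² = 96.04 + 15.21 = 111.25
d²(Q, Sigma) = (-6.7−(-4))² + (6.4−(-3.4))² = 7.29 + 96.04 = 103.33
d²(Q, Indus) = (-6.7−1)² + (6.4−(-5.4))² = 59.29 + 139.24 = 198.53
d²(Q, Tauri) = (-6.7−(-5.5))² + (6.4−2.2)² = 1.44 + 17.64 = 19.08
d²(Q, Lyra) = (-6.7−(-6.3))² + (6.4−4.1)² = 0.16 + 5.29 = 5.45
d²(Q, Ursa) = (-6.7−(-8.9))² + (6.4−0.6)² = 4.84 + 33.64 = 38.48
d²(Q, Mira) = (-6.7−2.5)² + (6.4−6.2)² = 84.64 + 0.04 = 84.68
d²(Q, Bravo) = (-6.7−(-1.8))² + (6.4−5.1)² = 24.01 + 1.69 = 25.7
The smallest is to Lyra, so Q lies in the Voronoi region of Lyra.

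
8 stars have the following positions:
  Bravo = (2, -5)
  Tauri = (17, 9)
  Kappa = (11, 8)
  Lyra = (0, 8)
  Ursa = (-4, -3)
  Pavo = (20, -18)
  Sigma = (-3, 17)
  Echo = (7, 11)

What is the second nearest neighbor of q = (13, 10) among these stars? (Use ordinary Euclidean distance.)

Tauri

Squared Euclidean distances:
d²(q, Bravo) = 121 + 225 = 346
d²(q, Tauri) = 16 + 1 = 17
d²(q, Kappa) = 4 + 4 = 8
d²(q, Lyra) = 169 + 4 = 173
d²(q, Ursa) = 289 + 169 = 458
d²(q, Pavo) = 49 + 784 = 833
d²(q, Sigma) = 256 + 49 = 305
d²(q, Echo) = 36 + 1 = 37
Sorted ascending: Kappa, Tauri, Echo, … — the second-nearest is Tauri.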